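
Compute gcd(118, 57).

1

gcd(118, 57):
  118 = 2*57 + 4
  57 = 14*4 + 1
  4 = 4*1
so gcd(118, 57) = 1.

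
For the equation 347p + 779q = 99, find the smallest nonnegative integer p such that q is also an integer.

gcd(779, 347):
  779 = 2*347 + 85
  347 = 4*85 + 7
  85 = 12*7 + 1
  7 = 7*1
so gcd(779, 347) = 1.
1 divides 99, so solutions exist.
Back-substitute for Bézout coefficients:
  1 = 85 - 12*7
  ... = 347*(-110) + 779*(49)
Scale by 99/1 = 99: (p₀, q₀) = (-10890, 4851).
General solution: p = -10890 + 779t, q = 4851 - 347t for integer t.
p ≥ 0: smallest is -10890 mod 779 = 16 (at t = 14), with q = -7.

16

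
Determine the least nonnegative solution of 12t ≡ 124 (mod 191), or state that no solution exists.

gcd(191, 12) = 1.
1 divides 124, so solutions exist.
By Bézout, 12·(16) + 191·(-1) = 1.
So 12·(16) ≡ 1 (mod 191); multiply by 124: t ≡ 1984 (mod 191).
Smallest nonnegative: t = 1984 mod 191 = 74.

74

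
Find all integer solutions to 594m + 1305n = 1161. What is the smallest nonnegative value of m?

gcd(1305, 594):
  1305 = 2×594 + 117
  594 = 5×117 + 9
  117 = 13×9
so gcd(1305, 594) = 9.
9 divides 1161, so solutions exist.
Back-substitute for Bézout coefficients:
  9 = 594 - 5×117
  ... = 594×(11) + 1305×(-5)
Scale by 1161/9 = 129: (m₀, n₀) = (1419, -645).
General solution: m = 1419 + 145t, n = -645 - 66t for integer t.
m ≥ 0: smallest is 1419 mod 145 = 114 (at t = -9), with n = -51.

114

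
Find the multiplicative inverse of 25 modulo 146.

gcd(146, 25) = 1.
By Bézout, 25×(-35) + 146×(6) = 1.
So 25×-35 ≡ 1 (mod 146), and -35 mod 146 = 111.

111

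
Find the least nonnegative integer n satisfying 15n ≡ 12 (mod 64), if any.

gcd(64, 15) = 1.
1 divides 12, so solutions exist.
By Bézout, 15*(-17) + 64*(4) = 1.
So 15*(-17) ≡ 1 (mod 64); multiply by 12: n ≡ -204 (mod 64).
Smallest nonnegative: n = -204 mod 64 = 52.

52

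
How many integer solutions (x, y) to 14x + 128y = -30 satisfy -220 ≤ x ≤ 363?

9

gcd(128, 14) = 2  (128 = 9·14 + 2, 14 = 7·2).
Back-substituting, 14·(-9) + 128·(1) = 2.
Scale by -15: particular solution (135, -15); reduce x mod 64: (7, -1).
General solution: x = 7 + 64t, y = -1 - 7t for integer t.
-220 ≤ 7 + 64t ≤ 363 gives t ∈ [-3, 5], which is 9 values.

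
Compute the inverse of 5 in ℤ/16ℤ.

gcd(16, 5):
  16 = 3×5 + 1
  5 = 5×1
so gcd(16, 5) = 1.
Back-substitute for Bézout coefficients:
  1 = 16 - 3×5
  ... = 5×(-3) + 16×(1)
So 5×-3 ≡ 1 (mod 16), and -3 mod 16 = 13.

13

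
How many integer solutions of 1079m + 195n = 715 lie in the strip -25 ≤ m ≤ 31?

gcd(1079, 195) = 13  (1079 = 5*195 + 104, 195 = 1*104 + 91, 104 = 1*91 + 13, 91 = 7*13).
Back-substituting, 1079*(2) + 195*(-11) = 13.
Scale by 55: particular solution (110, -605); reduce m mod 15: (5, -24).
General solution: m = 5 + 15t, n = -24 - 83t for integer t.
-25 ≤ 5 + 15t ≤ 31 gives t ∈ [-2, 1], which is 4 values.

4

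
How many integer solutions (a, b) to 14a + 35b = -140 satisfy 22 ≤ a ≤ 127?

gcd(35, 14):
  35 = 2×14 + 7
  14 = 2×7
so gcd(35, 14) = 7.
Back-substitute for Bézout coefficients:
  7 = 35 - 2×14
  ... = 14×(-2) + 35×(1)
Scale by -20: particular solution (40, -20); reduce a mod 5: (0, -4).
General solution: a = 0 + 5t, b = -4 - 2t for integer t.
22 ≤ 0 + 5t ≤ 127 gives t ∈ [5, 25], which is 21 values.

21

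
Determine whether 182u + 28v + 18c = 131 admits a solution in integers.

gcd(182, 28):
  182 = 6·28 + 14
  28 = 2·14
so gcd(182, 28) = 14.
gcd(14, 18) = 2.
2 does not divide 131 (remainder 1), so no integer solutions.

no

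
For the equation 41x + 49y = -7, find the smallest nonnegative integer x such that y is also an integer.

gcd(49, 41) = 1.
1 divides -7, so solutions exist.
By Bézout, 41×(6) + 49×(-5) = 1.
Scale by -7/1 = -7: (x₀, y₀) = (-42, 35).
General solution: x = -42 + 49t, y = 35 - 41t for integer t.
x ≥ 0: smallest is -42 mod 49 = 7 (at t = 1), with y = -6.

7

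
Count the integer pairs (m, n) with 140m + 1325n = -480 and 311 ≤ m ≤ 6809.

gcd(1325, 140) = 5  (1325 = 9*140 + 65, 140 = 2*65 + 10, 65 = 6*10 + 5, 10 = 2*5).
Back-substituting, 140*(-123) + 1325*(13) = 5.
Scale by -96: particular solution (11808, -1248); reduce m mod 265: (148, -16).
General solution: m = 148 + 265t, n = -16 - 28t for integer t.
311 ≤ 148 + 265t ≤ 6809 gives t ∈ [1, 25], which is 25 values.

25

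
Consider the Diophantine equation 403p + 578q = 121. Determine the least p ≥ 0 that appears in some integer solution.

gcd(578, 403):
  578 = 1×403 + 175
  403 = 2×175 + 53
  175 = 3×53 + 16
  53 = 3×16 + 5
  16 = 3×5 + 1
  5 = 5×1
so gcd(578, 403) = 1.
1 divides 121, so solutions exist.
Back-substitute for Bézout coefficients:
  1 = 16 - 3×5
  ... = 403×(-109) + 578×(76)
Scale by 121/1 = 121: (p₀, q₀) = (-13189, 9196).
General solution: p = -13189 + 578t, q = 9196 - 403t for integer t.
p ≥ 0: smallest is -13189 mod 578 = 105 (at t = 23), with q = -73.

105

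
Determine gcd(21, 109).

1

gcd(109, 21):
  109 = 5·21 + 4
  21 = 5·4 + 1
  4 = 4·1
so gcd(109, 21) = 1.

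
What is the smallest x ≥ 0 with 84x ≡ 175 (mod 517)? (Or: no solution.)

476

gcd(517, 84):
  517 = 6*84 + 13
  84 = 6*13 + 6
  13 = 2*6 + 1
  6 = 6*1
so gcd(517, 84) = 1.
1 divides 175, so solutions exist.
Back-substitute for Bézout coefficients:
  1 = 13 - 2*6
  ... = 84*(-80) + 517*(13)
So 84*(-80) ≡ 1 (mod 517); multiply by 175: x ≡ -14000 (mod 517).
Smallest nonnegative: x = -14000 mod 517 = 476.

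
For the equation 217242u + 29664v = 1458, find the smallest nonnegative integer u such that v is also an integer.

gcd(217242, 29664):
  217242 = 7*29664 + 9594
  29664 = 3*9594 + 882
  9594 = 10*882 + 774
  882 = 1*774 + 108
  774 = 7*108 + 18
  108 = 6*18
so gcd(217242, 29664) = 18.
18 divides 1458, so solutions exist.
Back-substitute for Bézout coefficients:
  18 = 774 - 7*108
  ... = 217242*(269) + 29664*(-1970)
Scale by 1458/18 = 81: (u₀, v₀) = (21789, -159570).
General solution: u = 21789 + 1648t, v = -159570 - 12069t for integer t.
u ≥ 0: smallest is 21789 mod 1648 = 365 (at t = -13), with v = -2673.

365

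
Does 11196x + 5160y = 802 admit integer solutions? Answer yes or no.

gcd(11196, 5160) = 12  (11196 = 2×5160 + 876, 5160 = 5×876 + 780, 876 = 1×780 + 96, 780 = 8×96 + 12, 96 = 8×12).
12 does not divide 802 (remainder 10), so no integer solutions.

no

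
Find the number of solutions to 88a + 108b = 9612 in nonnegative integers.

5

gcd(108, 88):
  108 = 1·88 + 20
  88 = 4·20 + 8
  20 = 2·8 + 4
  8 = 2·4
so gcd(108, 88) = 4.
Back-substitute for Bézout coefficients:
  4 = 20 - 2·8
  ... = 88·(-11) + 108·(9)
Scale by 2403: one solution is (-26433, 21627). Reduce a mod 27: (0, 89).
General: a = 0 + 27t, b = 89 - 22t.
a ≥ 0 ⇒ t ≥ 0; b ≥ 0 ⇒ t ≤ 4. So t ∈ [0, 4]: 5 solutions.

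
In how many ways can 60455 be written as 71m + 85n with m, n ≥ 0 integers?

gcd(85, 71) = 1  (85 = 1*71 + 14, 71 = 5*14 + 1, 14 = 14*1).
Back-substituting, 71*(6) + 85*(-5) = 1.
Scale by 60455: one solution is (362730, -302275). Reduce m mod 85: (35, 682).
General: m = 35 + 85t, n = 682 - 71t.
m ≥ 0 ⇒ t ≥ 0; n ≥ 0 ⇒ t ≤ 9. So t ∈ [0, 9]: 10 solutions.

10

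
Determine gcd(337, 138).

gcd(337, 138):
  337 = 2×138 + 61
  138 = 2×61 + 16
  61 = 3×16 + 13
  16 = 1×13 + 3
  13 = 4×3 + 1
  3 = 3×1
so gcd(337, 138) = 1.

1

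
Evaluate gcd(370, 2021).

1

gcd(2021, 370) = 1  (2021 = 5×370 + 171, 370 = 2×171 + 28, 171 = 6×28 + 3, 28 = 9×3 + 1, 3 = 3×1).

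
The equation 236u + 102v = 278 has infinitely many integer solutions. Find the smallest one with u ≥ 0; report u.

31

gcd(236, 102) = 2.
2 divides 278, so solutions exist.
By Bézout, 236*(16) + 102*(-37) = 2.
Scale by 278/2 = 139: (u₀, v₀) = (2224, -5143).
General solution: u = 2224 + 51t, v = -5143 - 118t for integer t.
u ≥ 0: smallest is 2224 mod 51 = 31 (at t = -43), with v = -69.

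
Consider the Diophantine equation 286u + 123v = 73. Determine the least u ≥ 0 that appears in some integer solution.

gcd(286, 123) = 1  (286 = 2×123 + 40, 123 = 3×40 + 3, 40 = 13×3 + 1, 3 = 3×1).
1 divides 73, so solutions exist.
Back-substituting, 286×(40) + 123×(-93) = 1.
Scale by 73/1 = 73: (u₀, v₀) = (2920, -6789).
General solution: u = 2920 + 123t, v = -6789 - 286t for integer t.
u ≥ 0: smallest is 2920 mod 123 = 91 (at t = -23), with v = -211.

91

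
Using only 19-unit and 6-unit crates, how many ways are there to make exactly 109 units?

Need nonnegative integers with 19j + 6k = 109.
gcd(19, 6) = 1, and 19·(1) + 6·(-3) = 1.
So (j₀, k₀) = (109, -327); general j = 109 + 6t, k = -327 - 19t.
j ≥ 0 ⇒ t ≥ -18; k ≥ 0 ⇒ t ≤ -18. That's 1 value of t.

1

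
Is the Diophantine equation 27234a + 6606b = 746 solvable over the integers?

gcd(27234, 6606) = 18  (27234 = 4*6606 + 810, 6606 = 8*810 + 126, 810 = 6*126 + 54, 126 = 2*54 + 18, 54 = 3*18).
18 does not divide 746 (remainder 8), so no integer solutions.

no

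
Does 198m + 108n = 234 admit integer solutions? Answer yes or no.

gcd(198, 108):
  198 = 1*108 + 90
  108 = 1*90 + 18
  90 = 5*18
so gcd(198, 108) = 18.
18 divides 234, so integer solutions exist.

yes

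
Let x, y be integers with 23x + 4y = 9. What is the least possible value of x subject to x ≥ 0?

3

gcd(23, 4) = 1.
1 divides 9, so solutions exist.
By Bézout, 23·(-1) + 4·(6) = 1.
Scale by 9/1 = 9: (x₀, y₀) = (-9, 54).
General solution: x = -9 + 4t, y = 54 - 23t for integer t.
x ≥ 0: smallest is -9 mod 4 = 3 (at t = 3), with y = -15.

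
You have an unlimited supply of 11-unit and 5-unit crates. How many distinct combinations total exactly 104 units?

2

Need nonnegative integers with 11j + 5k = 104.
gcd(11, 5) = 1, and 11·(1) + 5·(-2) = 1.
So (j₀, k₀) = (104, -208); general j = 104 + 5t, k = -208 - 11t.
j ≥ 0 ⇒ t ≥ -20; k ≥ 0 ⇒ t ≤ -19. That's 2 values of t.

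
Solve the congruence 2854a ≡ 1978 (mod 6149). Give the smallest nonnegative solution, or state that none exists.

gcd(6149, 2854):
  6149 = 2·2854 + 441
  2854 = 6·441 + 208
  441 = 2·208 + 25
  208 = 8·25 + 8
  25 = 3·8 + 1
  8 = 8·1
so gcd(6149, 2854) = 1.
1 divides 1978, so solutions exist.
Back-substitute for Bézout coefficients:
  1 = 25 - 3·8
  ... = 2854·(-739) + 6149·(343)
So 2854·(-739) ≡ 1 (mod 6149); multiply by 1978: a ≡ -1461742 (mod 6149).
Smallest nonnegative: a = -1461742 mod 6149 = 1720.

1720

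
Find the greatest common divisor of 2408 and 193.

1

gcd(2408, 193):
  2408 = 12×193 + 92
  193 = 2×92 + 9
  92 = 10×9 + 2
  9 = 4×2 + 1
  2 = 2×1
so gcd(2408, 193) = 1.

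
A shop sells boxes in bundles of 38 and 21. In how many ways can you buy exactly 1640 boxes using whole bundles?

2

Need nonnegative integers with 38j + 21k = 1640.
gcd(38, 21) = 1, and 38·(5) + 21·(-9) = 1.
So (j₀, k₀) = (8200, -14760); general j = 8200 + 21t, k = -14760 - 38t.
j ≥ 0 ⇒ t ≥ -390; k ≥ 0 ⇒ t ≤ -389. That's 2 values of t.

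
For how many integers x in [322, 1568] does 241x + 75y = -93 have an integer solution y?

17

gcd(241, 75) = 1  (241 = 3·75 + 16, 75 = 4·16 + 11, 16 = 1·11 + 5, 11 = 2·5 + 1, 5 = 5·1).
Back-substituting, 241·(-14) + 75·(45) = 1.
Scale by -93: particular solution (1302, -4185); reduce x mod 75: (27, -88).
General solution: x = 27 + 75t, y = -88 - 241t for integer t.
322 ≤ 27 + 75t ≤ 1568 gives t ∈ [4, 20], which is 17 values.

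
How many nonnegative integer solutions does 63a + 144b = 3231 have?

gcd(144, 63):
  144 = 2×63 + 18
  63 = 3×18 + 9
  18 = 2×9
so gcd(144, 63) = 9.
Back-substitute for Bézout coefficients:
  9 = 63 - 3×18
  ... = 63×(7) + 144×(-3)
Scale by 359: one solution is (2513, -1077). Reduce a mod 16: (1, 22).
General: a = 1 + 16t, b = 22 - 7t.
a ≥ 0 ⇒ t ≥ 0; b ≥ 0 ⇒ t ≤ 3. So t ∈ [0, 3]: 4 solutions.

4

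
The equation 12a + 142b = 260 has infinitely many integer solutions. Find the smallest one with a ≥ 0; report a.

69

gcd(142, 12):
  142 = 11*12 + 10
  12 = 1*10 + 2
  10 = 5*2
so gcd(142, 12) = 2.
2 divides 260, so solutions exist.
Back-substitute for Bézout coefficients:
  2 = 12 - 1*10
  ... = 12*(12) + 142*(-1)
Scale by 260/2 = 130: (a₀, b₀) = (1560, -130).
General solution: a = 1560 + 71t, b = -130 - 6t for integer t.
a ≥ 0: smallest is 1560 mod 71 = 69 (at t = -21), with b = -4.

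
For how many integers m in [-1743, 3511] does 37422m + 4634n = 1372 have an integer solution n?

gcd(37422, 4634) = 14.
By Bézout, 37422×(53) + 4634×(-428) = 14.
Particular solution: (229, -1849).
General solution: m = 229 + 331t, n = -1849 - 2673t for integer t.
-1743 ≤ 229 + 331t ≤ 3511 gives t ∈ [-5, 9], which is 15 values.

15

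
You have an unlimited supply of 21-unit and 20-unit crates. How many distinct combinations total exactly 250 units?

Need nonnegative integers with 21j + 20k = 250.
gcd(21, 20) = 1, and 21·(1) + 20·(-1) = 1.
So (j₀, k₀) = (250, -250); general j = 250 + 20t, k = -250 - 21t.
j ≥ 0 ⇒ t ≥ -12; k ≥ 0 ⇒ t ≤ -12. That's 1 value of t.

1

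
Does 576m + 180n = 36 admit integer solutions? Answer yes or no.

gcd(576, 180) = 36  (576 = 3·180 + 36, 180 = 5·36).
36 divides 36, so integer solutions exist.

yes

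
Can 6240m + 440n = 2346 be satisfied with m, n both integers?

gcd(6240, 440):
  6240 = 14×440 + 80
  440 = 5×80 + 40
  80 = 2×40
so gcd(6240, 440) = 40.
40 does not divide 2346 (remainder 26), so no integer solutions.

no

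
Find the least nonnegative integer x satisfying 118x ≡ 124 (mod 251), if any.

201

gcd(251, 118) = 1.
1 divides 124, so solutions exist.
By Bézout, 118×(117) + 251×(-55) = 1.
So 118×(117) ≡ 1 (mod 251); multiply by 124: x ≡ 14508 (mod 251).
Smallest nonnegative: x = 14508 mod 251 = 201.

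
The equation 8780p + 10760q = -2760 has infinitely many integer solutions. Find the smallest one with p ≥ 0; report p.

34

gcd(10760, 8780) = 20  (10760 = 1×8780 + 1980, 8780 = 4×1980 + 860, 1980 = 2×860 + 260, 860 = 3×260 + 80, 260 = 3×80 + 20, 80 = 4×20).
20 divides -2760, so solutions exist.
Back-substituting, 8780×(-125) + 10760×(102) = 20.
Scale by -2760/20 = -138: (p₀, q₀) = (17250, -14076).
General solution: p = 17250 + 538t, q = -14076 - 439t for integer t.
p ≥ 0: smallest is 17250 mod 538 = 34 (at t = -32), with q = -28.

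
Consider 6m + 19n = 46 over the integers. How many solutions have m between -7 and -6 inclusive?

0

gcd(19, 6):
  19 = 3*6 + 1
  6 = 6*1
so gcd(19, 6) = 1.
Back-substitute for Bézout coefficients:
  1 = 19 - 3*6
  ... = 6*(-3) + 19*(1)
Scale by 46: particular solution (-138, 46); reduce m mod 19: (14, -2).
General solution: m = 14 + 19t, n = -2 - 6t for integer t.
-7 ≤ 14 + 19t ≤ -6 gives t ∈ [-1, -2], which is 0 values.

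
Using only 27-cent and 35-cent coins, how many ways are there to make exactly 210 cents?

1

Need nonnegative integers with 27j + 35k = 210.
gcd(27, 35) = 1, and 27·(13) + 35·(-10) = 1.
So (j₀, k₀) = (2730, -2100); general j = 2730 + 35t, k = -2100 - 27t.
j ≥ 0 ⇒ t ≥ -78; k ≥ 0 ⇒ t ≤ -78. That's 1 value of t.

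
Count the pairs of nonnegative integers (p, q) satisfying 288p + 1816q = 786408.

12

gcd(1816, 288) = 8  (1816 = 6·288 + 88, 288 = 3·88 + 24, 88 = 3·24 + 16, 24 = 1·16 + 8, 16 = 2·8).
Back-substituting, 288·(82) + 1816·(-13) = 8.
Scale by 98301: one solution is (8060682, -1277913). Reduce p mod 227: (139, 411).
General: p = 139 + 227t, q = 411 - 36t.
p ≥ 0 ⇒ t ≥ 0; q ≥ 0 ⇒ t ≤ 11. So t ∈ [0, 11]: 12 solutions.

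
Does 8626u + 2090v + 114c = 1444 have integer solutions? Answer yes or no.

gcd(8626, 2090):
  8626 = 4·2090 + 266
  2090 = 7·266 + 228
  266 = 1·228 + 38
  228 = 6·38
so gcd(8626, 2090) = 38.
gcd(38, 114) = 38.
38 divides 1444, so integer solutions exist.

yes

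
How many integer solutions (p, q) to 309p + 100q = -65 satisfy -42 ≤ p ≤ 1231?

13

gcd(309, 100) = 1  (309 = 3·100 + 9, 100 = 11·9 + 1, 9 = 9·1).
Back-substituting, 309·(-11) + 100·(34) = 1.
Scale by -65: particular solution (715, -2210); reduce p mod 100: (15, -47).
General solution: p = 15 + 100t, q = -47 - 309t for integer t.
-42 ≤ 15 + 100t ≤ 1231 gives t ∈ [0, 12], which is 13 values.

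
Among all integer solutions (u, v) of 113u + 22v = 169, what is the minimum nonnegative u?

gcd(113, 22) = 1  (113 = 5·22 + 3, 22 = 7·3 + 1, 3 = 3·1).
1 divides 169, so solutions exist.
Back-substituting, 113·(-7) + 22·(36) = 1.
Scale by 169/1 = 169: (u₀, v₀) = (-1183, 6084).
General solution: u = -1183 + 22t, v = 6084 - 113t for integer t.
u ≥ 0: smallest is -1183 mod 22 = 5 (at t = 54), with v = -18.

5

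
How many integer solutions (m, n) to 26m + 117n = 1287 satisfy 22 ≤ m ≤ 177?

gcd(117, 26):
  117 = 4*26 + 13
  26 = 2*13
so gcd(117, 26) = 13.
Back-substitute for Bézout coefficients:
  13 = 117 - 4*26
  ... = 26*(-4) + 117*(1)
Scale by 99: particular solution (-396, 99); reduce m mod 9: (0, 11).
General solution: m = 0 + 9t, n = 11 - 2t for integer t.
22 ≤ 0 + 9t ≤ 177 gives t ∈ [3, 19], which is 17 values.

17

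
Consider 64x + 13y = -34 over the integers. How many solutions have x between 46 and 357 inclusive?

gcd(64, 13) = 1.
By Bézout, 64*(-1) + 13*(5) = 1.
Particular solution: (8, -42).
General solution: x = 8 + 13t, y = -42 - 64t for integer t.
46 ≤ 8 + 13t ≤ 357 gives t ∈ [3, 26], which is 24 values.

24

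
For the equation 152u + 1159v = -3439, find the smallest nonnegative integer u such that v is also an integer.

46

gcd(1159, 152) = 19  (1159 = 7*152 + 95, 152 = 1*95 + 57, 95 = 1*57 + 38, 57 = 1*38 + 19, 38 = 2*19).
19 divides -3439, so solutions exist.
Back-substituting, 152*(23) + 1159*(-3) = 19.
Scale by -3439/19 = -181: (u₀, v₀) = (-4163, 543).
General solution: u = -4163 + 61t, v = 543 - 8t for integer t.
u ≥ 0: smallest is -4163 mod 61 = 46 (at t = 69), with v = -9.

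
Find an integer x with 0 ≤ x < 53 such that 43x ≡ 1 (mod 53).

gcd(53, 43) = 1.
By Bézout, 43*(-16) + 53*(13) = 1.
So 43*-16 ≡ 1 (mod 53), and -16 mod 53 = 37.

37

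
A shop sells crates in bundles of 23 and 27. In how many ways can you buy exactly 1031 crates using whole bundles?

Need nonnegative integers with 23j + 27k = 1031.
gcd(23, 27) = 1, and 23·(-7) + 27·(6) = 1.
So (j₀, k₀) = (-7217, 6186); general j = -7217 + 27t, k = 6186 - 23t.
j ≥ 0 ⇒ t ≥ 268; k ≥ 0 ⇒ t ≤ 268. That's 1 value of t.

1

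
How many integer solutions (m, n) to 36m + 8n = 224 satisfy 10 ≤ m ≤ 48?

20

gcd(36, 8) = 4  (36 = 4×8 + 4, 8 = 2×4).
Back-substituting, 36×(1) + 8×(-4) = 4.
Scale by 56: particular solution (56, -224); reduce m mod 2: (0, 28).
General solution: m = 0 + 2t, n = 28 - 9t for integer t.
10 ≤ 0 + 2t ≤ 48 gives t ∈ [5, 24], which is 20 values.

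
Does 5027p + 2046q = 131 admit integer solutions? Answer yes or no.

no

gcd(5027, 2046) = 11  (5027 = 2·2046 + 935, 2046 = 2·935 + 176, 935 = 5·176 + 55, 176 = 3·55 + 11, 55 = 5·11).
11 does not divide 131 (remainder 10), so no integer solutions.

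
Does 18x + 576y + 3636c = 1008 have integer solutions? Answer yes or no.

gcd(576, 18):
  576 = 32*18
so gcd(576, 18) = 18.
gcd(18, 3636) = 18.
18 divides 1008, so integer solutions exist.

yes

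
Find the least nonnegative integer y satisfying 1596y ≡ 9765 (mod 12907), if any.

11045

gcd(12907, 1596):
  12907 = 8*1596 + 139
  1596 = 11*139 + 67
  139 = 2*67 + 5
  67 = 13*5 + 2
  5 = 2*2 + 1
  2 = 2*1
so gcd(12907, 1596) = 1.
1 divides 9765, so solutions exist.
Back-substitute for Bézout coefficients:
  1 = 5 - 2*2
  ... = 1596*(-5200) + 12907*(643)
So 1596*(-5200) ≡ 1 (mod 12907); multiply by 9765: y ≡ -50778000 (mod 12907).
Smallest nonnegative: y = -50778000 mod 12907 = 11045.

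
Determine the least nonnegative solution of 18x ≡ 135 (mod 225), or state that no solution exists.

gcd(225, 18) = 9.
9 divides 135, so solutions exist.
By Bézout, 18*(-12) + 225*(1) = 9.
So 18*(-12) ≡ 9 (mod 225); multiply by 15: x ≡ -180 (mod 25).
Smallest nonnegative: x = -180 mod 25 = 20.

20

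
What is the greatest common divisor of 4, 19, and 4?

gcd(19, 4):
  19 = 4·4 + 3
  4 = 1·3 + 1
  3 = 3·1
so gcd(19, 4) = 1.
gcd(1, 4) = 1.

1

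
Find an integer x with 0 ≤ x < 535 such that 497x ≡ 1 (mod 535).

183

gcd(535, 497) = 1  (535 = 1×497 + 38, 497 = 13×38 + 3, 38 = 12×3 + 2, 3 = 1×2 + 1, 2 = 2×1).
Back-substituting, 497×(183) + 535×(-170) = 1.
So 497×183 ≡ 1 (mod 535), and 183 mod 535 = 183.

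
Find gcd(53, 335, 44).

gcd(335, 53):
  335 = 6·53 + 17
  53 = 3·17 + 2
  17 = 8·2 + 1
  2 = 2·1
so gcd(335, 53) = 1.
gcd(1, 44) = 1.

1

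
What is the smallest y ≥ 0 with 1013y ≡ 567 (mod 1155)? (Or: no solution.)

1029

gcd(1155, 1013):
  1155 = 1·1013 + 142
  1013 = 7·142 + 19
  142 = 7·19 + 9
  19 = 2·9 + 1
  9 = 9·1
so gcd(1155, 1013) = 1.
1 divides 567, so solutions exist.
Back-substitute for Bézout coefficients:
  1 = 19 - 2·9
  ... = 1013·(122) + 1155·(-107)
So 1013·(122) ≡ 1 (mod 1155); multiply by 567: y ≡ 69174 (mod 1155).
Smallest nonnegative: y = 69174 mod 1155 = 1029.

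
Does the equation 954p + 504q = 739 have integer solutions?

gcd(954, 504) = 18  (954 = 1*504 + 450, 504 = 1*450 + 54, 450 = 8*54 + 18, 54 = 3*18).
18 does not divide 739 (remainder 1), so no integer solutions.

no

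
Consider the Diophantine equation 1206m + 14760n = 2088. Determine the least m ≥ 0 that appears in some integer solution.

528

gcd(14760, 1206):
  14760 = 12·1206 + 288
  1206 = 4·288 + 54
  288 = 5·54 + 18
  54 = 3·18
so gcd(14760, 1206) = 18.
18 divides 2088, so solutions exist.
Back-substitute for Bézout coefficients:
  18 = 288 - 5·54
  ... = 1206·(-257) + 14760·(21)
Scale by 2088/18 = 116: (m₀, n₀) = (-29812, 2436).
General solution: m = -29812 + 820t, n = 2436 - 67t for integer t.
m ≥ 0: smallest is -29812 mod 820 = 528 (at t = 37), with n = -43.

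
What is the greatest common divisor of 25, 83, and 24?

gcd(83, 25) = 1  (83 = 3×25 + 8, 25 = 3×8 + 1, 8 = 8×1).
gcd(1, 24) = 1.

1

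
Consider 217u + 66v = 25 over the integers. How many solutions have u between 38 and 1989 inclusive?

30

gcd(217, 66) = 1.
By Bézout, 217·(7) + 66·(-23) = 1.
Particular solution: (43, -141).
General solution: u = 43 + 66t, v = -141 - 217t for integer t.
38 ≤ 43 + 66t ≤ 1989 gives t ∈ [0, 29], which is 30 values.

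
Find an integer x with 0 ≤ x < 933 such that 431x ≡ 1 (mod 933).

gcd(933, 431) = 1  (933 = 2×431 + 71, 431 = 6×71 + 5, 71 = 14×5 + 1, 5 = 5×1).
Back-substituting, 431×(-184) + 933×(85) = 1.
So 431×-184 ≡ 1 (mod 933), and -184 mod 933 = 749.

749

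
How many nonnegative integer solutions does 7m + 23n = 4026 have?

gcd(23, 7) = 1  (23 = 3×7 + 2, 7 = 3×2 + 1, 2 = 2×1).
Back-substituting, 7×(10) + 23×(-3) = 1.
Scale by 4026: one solution is (40260, -12078). Reduce m mod 23: (10, 172).
General: m = 10 + 23t, n = 172 - 7t.
m ≥ 0 ⇒ t ≥ 0; n ≥ 0 ⇒ t ≤ 24. So t ∈ [0, 24]: 25 solutions.

25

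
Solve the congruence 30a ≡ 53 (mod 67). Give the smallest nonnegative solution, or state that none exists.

gcd(67, 30):
  67 = 2*30 + 7
  30 = 4*7 + 2
  7 = 3*2 + 1
  2 = 2*1
so gcd(67, 30) = 1.
1 divides 53, so solutions exist.
Back-substitute for Bézout coefficients:
  1 = 7 - 3*2
  ... = 30*(-29) + 67*(13)
So 30*(-29) ≡ 1 (mod 67); multiply by 53: a ≡ -1537 (mod 67).
Smallest nonnegative: a = -1537 mod 67 = 4.

4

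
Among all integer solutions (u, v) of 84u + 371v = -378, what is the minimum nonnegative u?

22

gcd(371, 84):
  371 = 4*84 + 35
  84 = 2*35 + 14
  35 = 2*14 + 7
  14 = 2*7
so gcd(371, 84) = 7.
7 divides -378, so solutions exist.
Back-substitute for Bézout coefficients:
  7 = 35 - 2*14
  ... = 84*(-22) + 371*(5)
Scale by -378/7 = -54: (u₀, v₀) = (1188, -270).
General solution: u = 1188 + 53t, v = -270 - 12t for integer t.
u ≥ 0: smallest is 1188 mod 53 = 22 (at t = -22), with v = -6.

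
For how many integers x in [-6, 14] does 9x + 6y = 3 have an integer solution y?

10

gcd(9, 6) = 3  (9 = 1×6 + 3, 6 = 2×3).
Back-substituting, 9×(1) + 6×(-1) = 3.
Scale by 1: particular solution (1, -1); reduce x mod 2: (1, -1).
General solution: x = 1 + 2t, y = -1 - 3t for integer t.
-6 ≤ 1 + 2t ≤ 14 gives t ∈ [-3, 6], which is 10 values.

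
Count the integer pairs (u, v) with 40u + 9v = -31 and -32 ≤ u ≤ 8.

5

gcd(40, 9) = 1  (40 = 4×9 + 4, 9 = 2×4 + 1, 4 = 4×1).
Back-substituting, 40×(-2) + 9×(9) = 1.
Scale by -31: particular solution (62, -279); reduce u mod 9: (8, -39).
General solution: u = 8 + 9t, v = -39 - 40t for integer t.
-32 ≤ 8 + 9t ≤ 8 gives t ∈ [-4, 0], which is 5 values.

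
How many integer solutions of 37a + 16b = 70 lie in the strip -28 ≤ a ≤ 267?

gcd(37, 16) = 1  (37 = 2·16 + 5, 16 = 3·5 + 1, 5 = 5·1).
Back-substituting, 37·(-3) + 16·(7) = 1.
Scale by 70: particular solution (-210, 490); reduce a mod 16: (14, -28).
General solution: a = 14 + 16t, b = -28 - 37t for integer t.
-28 ≤ 14 + 16t ≤ 267 gives t ∈ [-2, 15], which is 18 values.

18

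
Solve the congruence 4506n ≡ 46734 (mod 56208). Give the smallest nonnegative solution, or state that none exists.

7395

gcd(56208, 4506) = 6.
6 divides 46734, so solutions exist.
By Bézout, 4506·(-1921) + 56208·(154) = 6.
So 4506·(-1921) ≡ 6 (mod 56208); multiply by 7789: n ≡ -14962669 (mod 9368).
Smallest nonnegative: n = -14962669 mod 9368 = 7395.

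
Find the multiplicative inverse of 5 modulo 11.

gcd(11, 5) = 1  (11 = 2*5 + 1, 5 = 5*1).
Back-substituting, 5*(-2) + 11*(1) = 1.
So 5*-2 ≡ 1 (mod 11), and -2 mod 11 = 9.

9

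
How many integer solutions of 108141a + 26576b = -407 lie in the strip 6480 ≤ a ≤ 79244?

gcd(108141, 26576) = 11.
By Bézout, 108141*(-217) + 26576*(883) = 11.
Particular solution: (781, -3178).
General solution: a = 781 + 2416t, b = -3178 - 9831t for integer t.
6480 ≤ 781 + 2416t ≤ 79244 gives t ∈ [3, 32], which is 30 values.

30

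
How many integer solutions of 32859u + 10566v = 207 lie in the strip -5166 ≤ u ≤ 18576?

gcd(32859, 10566) = 9  (32859 = 3*10566 + 1161, 10566 = 9*1161 + 117, 1161 = 9*117 + 108, 117 = 1*108 + 9, 108 = 12*9).
Back-substituting, 32859*(-91) + 10566*(283) = 9.
Scale by 23: particular solution (-2093, 6509); reduce u mod 1174: (255, -793).
General solution: u = 255 + 1174t, v = -793 - 3651t for integer t.
-5166 ≤ 255 + 1174t ≤ 18576 gives t ∈ [-4, 15], which is 20 values.

20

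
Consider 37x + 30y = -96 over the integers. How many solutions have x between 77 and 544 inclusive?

15

gcd(37, 30) = 1.
By Bézout, 37×(13) + 30×(-16) = 1.
Particular solution: (12, -18).
General solution: x = 12 + 30t, y = -18 - 37t for integer t.
77 ≤ 12 + 30t ≤ 544 gives t ∈ [3, 17], which is 15 values.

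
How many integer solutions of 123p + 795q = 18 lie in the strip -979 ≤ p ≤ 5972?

26

gcd(795, 123):
  795 = 6·123 + 57
  123 = 2·57 + 9
  57 = 6·9 + 3
  9 = 3·3
so gcd(795, 123) = 3.
Back-substitute for Bézout coefficients:
  3 = 57 - 6·9
  ... = 123·(-84) + 795·(13)
Scale by 6: particular solution (-504, 78); reduce p mod 265: (26, -4).
General solution: p = 26 + 265t, q = -4 - 41t for integer t.
-979 ≤ 26 + 265t ≤ 5972 gives t ∈ [-3, 22], which is 26 values.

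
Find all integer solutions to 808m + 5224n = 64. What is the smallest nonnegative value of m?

388

gcd(5224, 808):
  5224 = 6*808 + 376
  808 = 2*376 + 56
  376 = 6*56 + 40
  56 = 1*40 + 16
  40 = 2*16 + 8
  16 = 2*8
so gcd(5224, 808) = 8.
8 divides 64, so solutions exist.
Back-substitute for Bézout coefficients:
  8 = 40 - 2*16
  ... = 808*(-278) + 5224*(43)
Scale by 64/8 = 8: (m₀, n₀) = (-2224, 344).
General solution: m = -2224 + 653t, n = 344 - 101t for integer t.
m ≥ 0: smallest is -2224 mod 653 = 388 (at t = 4), with n = -60.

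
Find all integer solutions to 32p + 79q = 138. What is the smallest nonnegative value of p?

gcd(79, 32) = 1  (79 = 2·32 + 15, 32 = 2·15 + 2, 15 = 7·2 + 1, 2 = 2·1).
1 divides 138, so solutions exist.
Back-substituting, 32·(-37) + 79·(15) = 1.
Scale by 138/1 = 138: (p₀, q₀) = (-5106, 2070).
General solution: p = -5106 + 79t, q = 2070 - 32t for integer t.
p ≥ 0: smallest is -5106 mod 79 = 29 (at t = 65), with q = -10.

29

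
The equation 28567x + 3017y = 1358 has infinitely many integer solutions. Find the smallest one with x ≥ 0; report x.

gcd(28567, 3017) = 7  (28567 = 9*3017 + 1414, 3017 = 2*1414 + 189, 1414 = 7*189 + 91, 189 = 2*91 + 7, 91 = 13*7).
7 divides 1358, so solutions exist.
Back-substituting, 28567*(-32) + 3017*(303) = 7.
Scale by 1358/7 = 194: (x₀, y₀) = (-6208, 58782).
General solution: x = -6208 + 431t, y = 58782 - 4081t for integer t.
x ≥ 0: smallest is -6208 mod 431 = 257 (at t = 15), with y = -2433.

257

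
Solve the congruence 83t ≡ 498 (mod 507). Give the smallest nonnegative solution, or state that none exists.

gcd(507, 83) = 1.
1 divides 498, so solutions exist.
By Bézout, 83×(-226) + 507×(37) = 1.
So 83×(-226) ≡ 1 (mod 507); multiply by 498: t ≡ -112548 (mod 507).
Smallest nonnegative: t = -112548 mod 507 = 6.

6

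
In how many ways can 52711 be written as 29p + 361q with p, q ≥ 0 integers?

gcd(361, 29) = 1  (361 = 12·29 + 13, 29 = 2·13 + 3, 13 = 4·3 + 1, 3 = 3·1).
Back-substituting, 29·(-112) + 361·(9) = 1.
Scale by 52711: one solution is (-5903632, 474399). Reduce p mod 361: (162, 133).
General: p = 162 + 361t, q = 133 - 29t.
p ≥ 0 ⇒ t ≥ 0; q ≥ 0 ⇒ t ≤ 4. So t ∈ [0, 4]: 5 solutions.

5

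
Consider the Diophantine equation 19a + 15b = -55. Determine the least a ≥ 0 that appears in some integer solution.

gcd(19, 15) = 1.
1 divides -55, so solutions exist.
By Bézout, 19*(4) + 15*(-5) = 1.
Scale by -55/1 = -55: (a₀, b₀) = (-220, 275).
General solution: a = -220 + 15t, b = 275 - 19t for integer t.
a ≥ 0: smallest is -220 mod 15 = 5 (at t = 15), with b = -10.

5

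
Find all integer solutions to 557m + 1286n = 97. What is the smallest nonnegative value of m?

1083

gcd(1286, 557) = 1.
1 divides 97, so solutions exist.
By Bézout, 557*(157) + 1286*(-68) = 1.
Scale by 97/1 = 97: (m₀, n₀) = (15229, -6596).
General solution: m = 15229 + 1286t, n = -6596 - 557t for integer t.
m ≥ 0: smallest is 15229 mod 1286 = 1083 (at t = -11), with n = -469.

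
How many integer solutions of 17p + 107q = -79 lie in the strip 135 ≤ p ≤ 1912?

17

gcd(107, 17):
  107 = 6·17 + 5
  17 = 3·5 + 2
  5 = 2·2 + 1
  2 = 2·1
so gcd(107, 17) = 1.
Back-substitute for Bézout coefficients:
  1 = 5 - 2·2
  ... = 17·(-44) + 107·(7)
Scale by -79: particular solution (3476, -553); reduce p mod 107: (52, -9).
General solution: p = 52 + 107t, q = -9 - 17t for integer t.
135 ≤ 52 + 107t ≤ 1912 gives t ∈ [1, 17], which is 17 values.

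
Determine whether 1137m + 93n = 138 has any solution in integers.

yes

gcd(1137, 93):
  1137 = 12*93 + 21
  93 = 4*21 + 9
  21 = 2*9 + 3
  9 = 3*3
so gcd(1137, 93) = 3.
3 divides 138, so integer solutions exist.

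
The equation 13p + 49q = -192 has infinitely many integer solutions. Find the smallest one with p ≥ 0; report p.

gcd(49, 13) = 1.
1 divides -192, so solutions exist.
By Bézout, 13×(-15) + 49×(4) = 1.
Scale by -192/1 = -192: (p₀, q₀) = (2880, -768).
General solution: p = 2880 + 49t, q = -768 - 13t for integer t.
p ≥ 0: smallest is 2880 mod 49 = 38 (at t = -58), with q = -14.

38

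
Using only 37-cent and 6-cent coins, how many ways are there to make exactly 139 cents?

Need nonnegative integers with 37j + 6k = 139.
gcd(37, 6) = 1, and 37·(1) + 6·(-6) = 1.
So (j₀, k₀) = (139, -834); general j = 139 + 6t, k = -834 - 37t.
j ≥ 0 ⇒ t ≥ -23; k ≥ 0 ⇒ t ≤ -23. That's 1 value of t.

1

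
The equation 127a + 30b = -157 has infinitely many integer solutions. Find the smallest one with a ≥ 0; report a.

29

gcd(127, 30):
  127 = 4×30 + 7
  30 = 4×7 + 2
  7 = 3×2 + 1
  2 = 2×1
so gcd(127, 30) = 1.
1 divides -157, so solutions exist.
Back-substitute for Bézout coefficients:
  1 = 7 - 3×2
  ... = 127×(13) + 30×(-55)
Scale by -157/1 = -157: (a₀, b₀) = (-2041, 8635).
General solution: a = -2041 + 30t, b = 8635 - 127t for integer t.
a ≥ 0: smallest is -2041 mod 30 = 29 (at t = 69), with b = -128.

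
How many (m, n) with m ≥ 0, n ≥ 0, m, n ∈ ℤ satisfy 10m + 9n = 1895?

21

gcd(10, 9) = 1  (10 = 1·9 + 1, 9 = 9·1).
Back-substituting, 10·(1) + 9·(-1) = 1.
Scale by 1895: one solution is (1895, -1895). Reduce m mod 9: (5, 205).
General: m = 5 + 9t, n = 205 - 10t.
m ≥ 0 ⇒ t ≥ 0; n ≥ 0 ⇒ t ≤ 20. So t ∈ [0, 20]: 21 solutions.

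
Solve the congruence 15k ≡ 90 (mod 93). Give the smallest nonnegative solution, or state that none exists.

6

gcd(93, 15) = 3  (93 = 6×15 + 3, 15 = 5×3).
3 divides 90, so solutions exist.
Back-substituting, 15×(-6) + 93×(1) = 3.
So 15×(-6) ≡ 3 (mod 93); multiply by 30: k ≡ -180 (mod 31).
Smallest nonnegative: k = -180 mod 31 = 6.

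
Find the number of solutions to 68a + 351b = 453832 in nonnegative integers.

gcd(351, 68):
  351 = 5×68 + 11
  68 = 6×11 + 2
  11 = 5×2 + 1
  2 = 2×1
so gcd(351, 68) = 1.
Back-substitute for Bézout coefficients:
  1 = 11 - 5×2
  ... = 68×(-160) + 351×(31)
Scale by 453832: one solution is (-72613120, 14068792). Reduce a mod 351: (5, 1292).
General: a = 5 + 351t, b = 1292 - 68t.
a ≥ 0 ⇒ t ≥ 0; b ≥ 0 ⇒ t ≤ 19. So t ∈ [0, 19]: 20 solutions.

20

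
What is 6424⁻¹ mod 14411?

12484

gcd(14411, 6424) = 1  (14411 = 2·6424 + 1563, 6424 = 4·1563 + 172, 1563 = 9·172 + 15, 172 = 11·15 + 7, 15 = 2·7 + 1, 7 = 7·1).
Back-substituting, 6424·(-1927) + 14411·(859) = 1.
So 6424·-1927 ≡ 1 (mod 14411), and -1927 mod 14411 = 12484.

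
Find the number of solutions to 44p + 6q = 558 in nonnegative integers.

gcd(44, 6):
  44 = 7·6 + 2
  6 = 3·2
so gcd(44, 6) = 2.
Back-substitute for Bézout coefficients:
  2 = 44 - 7·6
  ... = 44·(1) + 6·(-7)
Scale by 279: one solution is (279, -1953). Reduce p mod 3: (0, 93).
General: p = 0 + 3t, q = 93 - 22t.
p ≥ 0 ⇒ t ≥ 0; q ≥ 0 ⇒ t ≤ 4. So t ∈ [0, 4]: 5 solutions.

5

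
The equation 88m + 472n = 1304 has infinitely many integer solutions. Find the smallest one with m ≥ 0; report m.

gcd(472, 88):
  472 = 5×88 + 32
  88 = 2×32 + 24
  32 = 1×24 + 8
  24 = 3×8
so gcd(472, 88) = 8.
8 divides 1304, so solutions exist.
Back-substitute for Bézout coefficients:
  8 = 32 - 1×24
  ... = 88×(-16) + 472×(3)
Scale by 1304/8 = 163: (m₀, n₀) = (-2608, 489).
General solution: m = -2608 + 59t, n = 489 - 11t for integer t.
m ≥ 0: smallest is -2608 mod 59 = 47 (at t = 45), with n = -6.

47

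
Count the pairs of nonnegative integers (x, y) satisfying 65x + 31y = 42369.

21

gcd(65, 31) = 1.
By Bézout, 65·(-10) + 31·(21) = 1.
One solution: (18, 1329).
General: x = 18 + 31t, y = 1329 - 65t.
x ≥ 0 ⇒ t ≥ 0; y ≥ 0 ⇒ t ≤ 20. So t ∈ [0, 20]: 21 solutions.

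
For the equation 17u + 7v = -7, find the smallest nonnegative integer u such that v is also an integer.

gcd(17, 7) = 1  (17 = 2·7 + 3, 7 = 2·3 + 1, 3 = 3·1).
1 divides -7, so solutions exist.
Back-substituting, 17·(-2) + 7·(5) = 1.
Scale by -7/1 = -7: (u₀, v₀) = (14, -35).
General solution: u = 14 + 7t, v = -35 - 17t for integer t.
u ≥ 0: smallest is 14 mod 7 = 0 (at t = -2), with v = -1.

0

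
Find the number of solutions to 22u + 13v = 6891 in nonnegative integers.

24

gcd(22, 13):
  22 = 1×13 + 9
  13 = 1×9 + 4
  9 = 2×4 + 1
  4 = 4×1
so gcd(22, 13) = 1.
Back-substitute for Bézout coefficients:
  1 = 9 - 2×4
  ... = 22×(3) + 13×(-5)
Scale by 6891: one solution is (20673, -34455). Reduce u mod 13: (3, 525).
General: u = 3 + 13t, v = 525 - 22t.
u ≥ 0 ⇒ t ≥ 0; v ≥ 0 ⇒ t ≤ 23. So t ∈ [0, 23]: 24 solutions.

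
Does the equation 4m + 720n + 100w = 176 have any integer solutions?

yes

gcd(720, 4) = 4  (720 = 180·4).
gcd(4, 100) = 4.
4 divides 176, so integer solutions exist.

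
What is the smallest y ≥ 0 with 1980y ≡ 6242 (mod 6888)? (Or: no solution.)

gcd(6888, 1980) = 12  (6888 = 3*1980 + 948, 1980 = 2*948 + 84, 948 = 11*84 + 24, 84 = 3*24 + 12, 24 = 2*12).
12 does not divide 6242, so the congruence has no solution.

no solution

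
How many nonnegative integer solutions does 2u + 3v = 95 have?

gcd(3, 2):
  3 = 1*2 + 1
  2 = 2*1
so gcd(3, 2) = 1.
Back-substitute for Bézout coefficients:
  1 = 3 - 1*2
  ... = 2*(-1) + 3*(1)
Scale by 95: one solution is (-95, 95). Reduce u mod 3: (1, 31).
General: u = 1 + 3t, v = 31 - 2t.
u ≥ 0 ⇒ t ≥ 0; v ≥ 0 ⇒ t ≤ 15. So t ∈ [0, 15]: 16 solutions.

16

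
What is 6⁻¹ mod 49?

gcd(49, 6):
  49 = 8×6 + 1
  6 = 6×1
so gcd(49, 6) = 1.
Back-substitute for Bézout coefficients:
  1 = 49 - 8×6
  ... = 6×(-8) + 49×(1)
So 6×-8 ≡ 1 (mod 49), and -8 mod 49 = 41.

41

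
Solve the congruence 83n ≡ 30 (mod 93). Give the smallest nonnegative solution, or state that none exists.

gcd(93, 83):
  93 = 1*83 + 10
  83 = 8*10 + 3
  10 = 3*3 + 1
  3 = 3*1
so gcd(93, 83) = 1.
1 divides 30, so solutions exist.
Back-substitute for Bézout coefficients:
  1 = 10 - 3*3
  ... = 83*(-28) + 93*(25)
So 83*(-28) ≡ 1 (mod 93); multiply by 30: n ≡ -840 (mod 93).
Smallest nonnegative: n = -840 mod 93 = 90.

90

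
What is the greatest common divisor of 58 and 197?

1

gcd(197, 58) = 1  (197 = 3*58 + 23, 58 = 2*23 + 12, 23 = 1*12 + 11, 12 = 1*11 + 1, 11 = 11*1).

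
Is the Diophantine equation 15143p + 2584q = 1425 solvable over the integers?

yes

gcd(15143, 2584) = 19  (15143 = 5×2584 + 2223, 2584 = 1×2223 + 361, 2223 = 6×361 + 57, 361 = 6×57 + 19, 57 = 3×19).
19 divides 1425, so integer solutions exist.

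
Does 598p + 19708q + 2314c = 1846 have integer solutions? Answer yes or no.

yes

gcd(19708, 598):
  19708 = 32×598 + 572
  598 = 1×572 + 26
  572 = 22×26
so gcd(19708, 598) = 26.
gcd(26, 2314) = 26.
26 divides 1846, so integer solutions exist.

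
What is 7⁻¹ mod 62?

gcd(62, 7) = 1.
By Bézout, 7·(9) + 62·(-1) = 1.
So 7·9 ≡ 1 (mod 62), and 9 mod 62 = 9.

9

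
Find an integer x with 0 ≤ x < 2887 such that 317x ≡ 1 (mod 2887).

gcd(2887, 317):
  2887 = 9·317 + 34
  317 = 9·34 + 11
  34 = 3·11 + 1
  11 = 11·1
so gcd(2887, 317) = 1.
Back-substitute for Bézout coefficients:
  1 = 34 - 3·11
  ... = 317·(-255) + 2887·(28)
So 317·-255 ≡ 1 (mod 2887), and -255 mod 2887 = 2632.

2632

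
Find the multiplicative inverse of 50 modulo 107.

gcd(107, 50) = 1.
By Bézout, 50×(15) + 107×(-7) = 1.
So 50×15 ≡ 1 (mod 107), and 15 mod 107 = 15.

15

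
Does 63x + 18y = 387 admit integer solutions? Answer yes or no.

yes

gcd(63, 18) = 9  (63 = 3*18 + 9, 18 = 2*9).
9 divides 387, so integer solutions exist.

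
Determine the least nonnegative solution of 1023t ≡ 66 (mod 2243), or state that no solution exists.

gcd(2243, 1023) = 1  (2243 = 2*1023 + 197, 1023 = 5*197 + 38, 197 = 5*38 + 7, 38 = 5*7 + 3, 7 = 2*3 + 1, 3 = 3*1).
1 divides 66, so solutions exist.
Back-substituting, 1023*(-649) + 2243*(296) = 1.
So 1023*(-649) ≡ 1 (mod 2243); multiply by 66: t ≡ -42834 (mod 2243).
Smallest nonnegative: t = -42834 mod 2243 = 2026.

2026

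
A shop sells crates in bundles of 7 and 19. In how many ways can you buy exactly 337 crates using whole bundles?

3

Need nonnegative integers with 7j + 19k = 337.
gcd(7, 19) = 1, and 7·(-8) + 19·(3) = 1.
So (j₀, k₀) = (-2696, 1011); general j = -2696 + 19t, k = 1011 - 7t.
j ≥ 0 ⇒ t ≥ 142; k ≥ 0 ⇒ t ≤ 144. That's 3 values of t.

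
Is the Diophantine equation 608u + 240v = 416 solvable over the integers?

yes

gcd(608, 240) = 16  (608 = 2·240 + 128, 240 = 1·128 + 112, 128 = 1·112 + 16, 112 = 7·16).
16 divides 416, so integer solutions exist.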